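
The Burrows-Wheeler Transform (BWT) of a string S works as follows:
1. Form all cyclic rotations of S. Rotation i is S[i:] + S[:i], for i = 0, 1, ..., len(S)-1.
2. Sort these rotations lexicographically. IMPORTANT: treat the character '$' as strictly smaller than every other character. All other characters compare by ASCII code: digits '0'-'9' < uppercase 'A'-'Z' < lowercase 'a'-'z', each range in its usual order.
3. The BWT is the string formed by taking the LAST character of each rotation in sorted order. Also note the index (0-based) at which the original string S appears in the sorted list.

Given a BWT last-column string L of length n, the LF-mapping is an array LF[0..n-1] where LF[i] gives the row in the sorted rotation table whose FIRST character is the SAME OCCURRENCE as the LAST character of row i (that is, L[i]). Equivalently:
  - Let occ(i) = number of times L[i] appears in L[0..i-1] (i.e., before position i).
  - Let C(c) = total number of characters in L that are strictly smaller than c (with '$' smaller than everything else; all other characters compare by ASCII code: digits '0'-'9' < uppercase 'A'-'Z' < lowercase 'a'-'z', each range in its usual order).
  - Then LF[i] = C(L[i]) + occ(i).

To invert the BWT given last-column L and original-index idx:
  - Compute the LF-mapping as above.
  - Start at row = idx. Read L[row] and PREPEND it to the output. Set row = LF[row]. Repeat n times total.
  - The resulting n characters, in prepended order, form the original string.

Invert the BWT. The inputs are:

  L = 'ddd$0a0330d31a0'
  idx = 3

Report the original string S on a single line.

Answer: 0a1d00dad0333d$

Derivation:
LF mapping: 11 12 13 0 1 9 2 6 7 3 14 8 5 10 4
Walk LF starting at row 3, prepending L[row]:
  step 1: row=3, L[3]='$', prepend. Next row=LF[3]=0
  step 2: row=0, L[0]='d', prepend. Next row=LF[0]=11
  step 3: row=11, L[11]='3', prepend. Next row=LF[11]=8
  step 4: row=8, L[8]='3', prepend. Next row=LF[8]=7
  step 5: row=7, L[7]='3', prepend. Next row=LF[7]=6
  step 6: row=6, L[6]='0', prepend. Next row=LF[6]=2
  step 7: row=2, L[2]='d', prepend. Next row=LF[2]=13
  step 8: row=13, L[13]='a', prepend. Next row=LF[13]=10
  step 9: row=10, L[10]='d', prepend. Next row=LF[10]=14
  step 10: row=14, L[14]='0', prepend. Next row=LF[14]=4
  step 11: row=4, L[4]='0', prepend. Next row=LF[4]=1
  step 12: row=1, L[1]='d', prepend. Next row=LF[1]=12
  step 13: row=12, L[12]='1', prepend. Next row=LF[12]=5
  step 14: row=5, L[5]='a', prepend. Next row=LF[5]=9
  step 15: row=9, L[9]='0', prepend. Next row=LF[9]=3
Reversed output: 0a1d00dad0333d$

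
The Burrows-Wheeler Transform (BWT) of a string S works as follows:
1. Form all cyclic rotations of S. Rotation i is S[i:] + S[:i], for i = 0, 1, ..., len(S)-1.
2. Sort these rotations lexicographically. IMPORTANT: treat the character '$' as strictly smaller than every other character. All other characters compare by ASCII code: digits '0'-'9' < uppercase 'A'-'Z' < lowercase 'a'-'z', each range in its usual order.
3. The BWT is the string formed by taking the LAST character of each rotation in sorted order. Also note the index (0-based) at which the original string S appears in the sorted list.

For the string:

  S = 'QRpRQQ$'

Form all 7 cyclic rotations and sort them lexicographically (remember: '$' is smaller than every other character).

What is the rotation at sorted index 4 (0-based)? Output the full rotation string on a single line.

All 7 rotations (rotation i = S[i:]+S[:i]):
  rot[0] = QRpRQQ$
  rot[1] = RpRQQ$Q
  rot[2] = pRQQ$QR
  rot[3] = RQQ$QRp
  rot[4] = QQ$QRpR
  rot[5] = Q$QRpRQ
  rot[6] = $QRpRQQ
Sorted (with $ < everything):
  sorted[0] = $QRpRQQ
  sorted[1] = Q$QRpRQ
  sorted[2] = QQ$QRpR
  sorted[3] = QRpRQQ$
  sorted[4] = RQQ$QRp
  sorted[5] = RpRQQ$Q
  sorted[6] = pRQQ$QR
sorted[4] = RQQ$QRp

Answer: RQQ$QRp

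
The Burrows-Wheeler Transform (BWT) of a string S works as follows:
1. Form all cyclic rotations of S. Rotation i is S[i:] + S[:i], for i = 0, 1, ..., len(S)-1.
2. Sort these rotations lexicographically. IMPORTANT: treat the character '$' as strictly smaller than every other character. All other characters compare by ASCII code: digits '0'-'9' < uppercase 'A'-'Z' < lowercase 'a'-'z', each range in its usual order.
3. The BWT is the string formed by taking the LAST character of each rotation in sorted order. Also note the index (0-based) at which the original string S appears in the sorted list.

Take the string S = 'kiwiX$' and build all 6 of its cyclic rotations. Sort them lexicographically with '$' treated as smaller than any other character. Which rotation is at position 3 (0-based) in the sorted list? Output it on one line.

Answer: iwiX$k

Derivation:
All 6 rotations (rotation i = S[i:]+S[:i]):
  rot[0] = kiwiX$
  rot[1] = iwiX$k
  rot[2] = wiX$ki
  rot[3] = iX$kiw
  rot[4] = X$kiwi
  rot[5] = $kiwiX
Sorted (with $ < everything):
  sorted[0] = $kiwiX
  sorted[1] = X$kiwi
  sorted[2] = iX$kiw
  sorted[3] = iwiX$k
  sorted[4] = kiwiX$
  sorted[5] = wiX$ki
sorted[3] = iwiX$k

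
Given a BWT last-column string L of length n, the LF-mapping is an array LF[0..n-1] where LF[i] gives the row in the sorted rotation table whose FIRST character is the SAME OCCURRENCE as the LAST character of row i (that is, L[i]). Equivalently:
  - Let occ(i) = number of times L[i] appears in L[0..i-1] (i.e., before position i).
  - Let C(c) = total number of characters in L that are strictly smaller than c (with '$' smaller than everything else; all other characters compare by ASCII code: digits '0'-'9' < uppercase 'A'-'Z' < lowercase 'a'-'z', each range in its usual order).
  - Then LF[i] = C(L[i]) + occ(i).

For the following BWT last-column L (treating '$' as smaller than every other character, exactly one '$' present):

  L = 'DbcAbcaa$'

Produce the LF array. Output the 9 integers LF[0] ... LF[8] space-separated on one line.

Answer: 2 5 7 1 6 8 3 4 0

Derivation:
Char counts: '$':1, 'A':1, 'D':1, 'a':2, 'b':2, 'c':2
C (first-col start): C('$')=0, C('A')=1, C('D')=2, C('a')=3, C('b')=5, C('c')=7
L[0]='D': occ=0, LF[0]=C('D')+0=2+0=2
L[1]='b': occ=0, LF[1]=C('b')+0=5+0=5
L[2]='c': occ=0, LF[2]=C('c')+0=7+0=7
L[3]='A': occ=0, LF[3]=C('A')+0=1+0=1
L[4]='b': occ=1, LF[4]=C('b')+1=5+1=6
L[5]='c': occ=1, LF[5]=C('c')+1=7+1=8
L[6]='a': occ=0, LF[6]=C('a')+0=3+0=3
L[7]='a': occ=1, LF[7]=C('a')+1=3+1=4
L[8]='$': occ=0, LF[8]=C('$')+0=0+0=0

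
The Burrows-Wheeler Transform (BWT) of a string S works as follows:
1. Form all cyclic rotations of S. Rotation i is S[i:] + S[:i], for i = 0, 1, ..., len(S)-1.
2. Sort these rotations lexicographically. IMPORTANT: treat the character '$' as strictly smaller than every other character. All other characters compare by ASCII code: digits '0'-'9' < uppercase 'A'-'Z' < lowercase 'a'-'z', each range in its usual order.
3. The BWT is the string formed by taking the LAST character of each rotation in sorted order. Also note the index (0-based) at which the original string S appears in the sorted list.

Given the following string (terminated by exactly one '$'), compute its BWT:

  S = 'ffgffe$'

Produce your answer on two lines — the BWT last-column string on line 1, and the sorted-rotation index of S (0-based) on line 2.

Answer: effg$ff
4

Derivation:
All 7 rotations (rotation i = S[i:]+S[:i]):
  rot[0] = ffgffe$
  rot[1] = fgffe$f
  rot[2] = gffe$ff
  rot[3] = ffe$ffg
  rot[4] = fe$ffgf
  rot[5] = e$ffgff
  rot[6] = $ffgffe
Sorted (with $ < everything):
  sorted[0] = $ffgffe  (last char: 'e')
  sorted[1] = e$ffgff  (last char: 'f')
  sorted[2] = fe$ffgf  (last char: 'f')
  sorted[3] = ffe$ffg  (last char: 'g')
  sorted[4] = ffgffe$  (last char: '$')
  sorted[5] = fgffe$f  (last char: 'f')
  sorted[6] = gffe$ff  (last char: 'f')
Last column: effg$ff
Original string S is at sorted index 4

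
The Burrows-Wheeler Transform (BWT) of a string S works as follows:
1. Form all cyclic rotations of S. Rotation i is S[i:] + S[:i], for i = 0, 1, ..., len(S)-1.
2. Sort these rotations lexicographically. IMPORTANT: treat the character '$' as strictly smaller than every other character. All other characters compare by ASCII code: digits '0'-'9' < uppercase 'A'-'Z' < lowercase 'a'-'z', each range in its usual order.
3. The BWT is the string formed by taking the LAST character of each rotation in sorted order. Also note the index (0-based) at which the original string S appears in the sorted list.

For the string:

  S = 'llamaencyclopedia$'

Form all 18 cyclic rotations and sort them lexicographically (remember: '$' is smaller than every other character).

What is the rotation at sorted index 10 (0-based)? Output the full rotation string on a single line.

Answer: lamaencyclopedia$l

Derivation:
All 18 rotations (rotation i = S[i:]+S[:i]):
  rot[0] = llamaencyclopedia$
  rot[1] = lamaencyclopedia$l
  rot[2] = amaencyclopedia$ll
  rot[3] = maencyclopedia$lla
  rot[4] = aencyclopedia$llam
  rot[5] = encyclopedia$llama
  rot[6] = ncyclopedia$llamae
  rot[7] = cyclopedia$llamaen
  rot[8] = yclopedia$llamaenc
  rot[9] = clopedia$llamaency
  rot[10] = lopedia$llamaencyc
  rot[11] = opedia$llamaencycl
  rot[12] = pedia$llamaencyclo
  rot[13] = edia$llamaencyclop
  rot[14] = dia$llamaencyclope
  rot[15] = ia$llamaencycloped
  rot[16] = a$llamaencyclopedi
  rot[17] = $llamaencyclopedia
Sorted (with $ < everything):
  sorted[0] = $llamaencyclopedia
  sorted[1] = a$llamaencyclopedi
  sorted[2] = aencyclopedia$llam
  sorted[3] = amaencyclopedia$ll
  sorted[4] = clopedia$llamaency
  sorted[5] = cyclopedia$llamaen
  sorted[6] = dia$llamaencyclope
  sorted[7] = edia$llamaencyclop
  sorted[8] = encyclopedia$llama
  sorted[9] = ia$llamaencycloped
  sorted[10] = lamaencyclopedia$l
  sorted[11] = llamaencyclopedia$
  sorted[12] = lopedia$llamaencyc
  sorted[13] = maencyclopedia$lla
  sorted[14] = ncyclopedia$llamae
  sorted[15] = opedia$llamaencycl
  sorted[16] = pedia$llamaencyclo
  sorted[17] = yclopedia$llamaenc
sorted[10] = lamaencyclopedia$l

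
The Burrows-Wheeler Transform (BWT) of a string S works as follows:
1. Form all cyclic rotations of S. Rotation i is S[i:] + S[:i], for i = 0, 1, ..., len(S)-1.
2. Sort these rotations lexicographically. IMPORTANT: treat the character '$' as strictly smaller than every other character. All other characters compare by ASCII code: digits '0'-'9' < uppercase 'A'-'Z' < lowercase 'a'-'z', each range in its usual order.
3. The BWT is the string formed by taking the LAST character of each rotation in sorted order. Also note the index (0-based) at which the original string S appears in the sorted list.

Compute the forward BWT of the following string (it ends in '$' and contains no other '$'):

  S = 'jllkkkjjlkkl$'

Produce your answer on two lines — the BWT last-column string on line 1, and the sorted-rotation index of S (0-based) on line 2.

Answer: lkj$kkllkkljj
3

Derivation:
All 13 rotations (rotation i = S[i:]+S[:i]):
  rot[0] = jllkkkjjlkkl$
  rot[1] = llkkkjjlkkl$j
  rot[2] = lkkkjjlkkl$jl
  rot[3] = kkkjjlkkl$jll
  rot[4] = kkjjlkkl$jllk
  rot[5] = kjjlkkl$jllkk
  rot[6] = jjlkkl$jllkkk
  rot[7] = jlkkl$jllkkkj
  rot[8] = lkkl$jllkkkjj
  rot[9] = kkl$jllkkkjjl
  rot[10] = kl$jllkkkjjlk
  rot[11] = l$jllkkkjjlkk
  rot[12] = $jllkkkjjlkkl
Sorted (with $ < everything):
  sorted[0] = $jllkkkjjlkkl  (last char: 'l')
  sorted[1] = jjlkkl$jllkkk  (last char: 'k')
  sorted[2] = jlkkl$jllkkkj  (last char: 'j')
  sorted[3] = jllkkkjjlkkl$  (last char: '$')
  sorted[4] = kjjlkkl$jllkk  (last char: 'k')
  sorted[5] = kkjjlkkl$jllk  (last char: 'k')
  sorted[6] = kkkjjlkkl$jll  (last char: 'l')
  sorted[7] = kkl$jllkkkjjl  (last char: 'l')
  sorted[8] = kl$jllkkkjjlk  (last char: 'k')
  sorted[9] = l$jllkkkjjlkk  (last char: 'k')
  sorted[10] = lkkkjjlkkl$jl  (last char: 'l')
  sorted[11] = lkkl$jllkkkjj  (last char: 'j')
  sorted[12] = llkkkjjlkkl$j  (last char: 'j')
Last column: lkj$kkllkkljj
Original string S is at sorted index 3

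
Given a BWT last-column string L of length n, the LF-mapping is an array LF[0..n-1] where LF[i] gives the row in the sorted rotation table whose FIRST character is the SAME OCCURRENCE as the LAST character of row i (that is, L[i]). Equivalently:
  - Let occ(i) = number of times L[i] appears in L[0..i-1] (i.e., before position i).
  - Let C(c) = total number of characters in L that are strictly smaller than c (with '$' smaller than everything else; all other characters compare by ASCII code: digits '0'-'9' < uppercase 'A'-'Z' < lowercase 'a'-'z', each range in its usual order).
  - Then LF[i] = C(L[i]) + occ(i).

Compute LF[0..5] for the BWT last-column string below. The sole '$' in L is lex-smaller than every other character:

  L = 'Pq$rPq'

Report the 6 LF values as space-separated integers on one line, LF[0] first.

Answer: 1 3 0 5 2 4

Derivation:
Char counts: '$':1, 'P':2, 'q':2, 'r':1
C (first-col start): C('$')=0, C('P')=1, C('q')=3, C('r')=5
L[0]='P': occ=0, LF[0]=C('P')+0=1+0=1
L[1]='q': occ=0, LF[1]=C('q')+0=3+0=3
L[2]='$': occ=0, LF[2]=C('$')+0=0+0=0
L[3]='r': occ=0, LF[3]=C('r')+0=5+0=5
L[4]='P': occ=1, LF[4]=C('P')+1=1+1=2
L[5]='q': occ=1, LF[5]=C('q')+1=3+1=4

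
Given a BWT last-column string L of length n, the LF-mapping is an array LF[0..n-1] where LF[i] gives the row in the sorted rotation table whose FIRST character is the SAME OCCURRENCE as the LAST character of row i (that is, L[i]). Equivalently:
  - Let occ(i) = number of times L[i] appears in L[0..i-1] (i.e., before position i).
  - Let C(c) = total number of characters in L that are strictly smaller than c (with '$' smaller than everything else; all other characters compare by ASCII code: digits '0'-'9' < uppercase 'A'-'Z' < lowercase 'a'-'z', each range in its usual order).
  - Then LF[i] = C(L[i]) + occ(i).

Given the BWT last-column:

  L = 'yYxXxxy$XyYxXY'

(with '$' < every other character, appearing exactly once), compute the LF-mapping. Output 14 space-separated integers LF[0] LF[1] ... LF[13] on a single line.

Char counts: '$':1, 'X':3, 'Y':3, 'x':4, 'y':3
C (first-col start): C('$')=0, C('X')=1, C('Y')=4, C('x')=7, C('y')=11
L[0]='y': occ=0, LF[0]=C('y')+0=11+0=11
L[1]='Y': occ=0, LF[1]=C('Y')+0=4+0=4
L[2]='x': occ=0, LF[2]=C('x')+0=7+0=7
L[3]='X': occ=0, LF[3]=C('X')+0=1+0=1
L[4]='x': occ=1, LF[4]=C('x')+1=7+1=8
L[5]='x': occ=2, LF[5]=C('x')+2=7+2=9
L[6]='y': occ=1, LF[6]=C('y')+1=11+1=12
L[7]='$': occ=0, LF[7]=C('$')+0=0+0=0
L[8]='X': occ=1, LF[8]=C('X')+1=1+1=2
L[9]='y': occ=2, LF[9]=C('y')+2=11+2=13
L[10]='Y': occ=1, LF[10]=C('Y')+1=4+1=5
L[11]='x': occ=3, LF[11]=C('x')+3=7+3=10
L[12]='X': occ=2, LF[12]=C('X')+2=1+2=3
L[13]='Y': occ=2, LF[13]=C('Y')+2=4+2=6

Answer: 11 4 7 1 8 9 12 0 2 13 5 10 3 6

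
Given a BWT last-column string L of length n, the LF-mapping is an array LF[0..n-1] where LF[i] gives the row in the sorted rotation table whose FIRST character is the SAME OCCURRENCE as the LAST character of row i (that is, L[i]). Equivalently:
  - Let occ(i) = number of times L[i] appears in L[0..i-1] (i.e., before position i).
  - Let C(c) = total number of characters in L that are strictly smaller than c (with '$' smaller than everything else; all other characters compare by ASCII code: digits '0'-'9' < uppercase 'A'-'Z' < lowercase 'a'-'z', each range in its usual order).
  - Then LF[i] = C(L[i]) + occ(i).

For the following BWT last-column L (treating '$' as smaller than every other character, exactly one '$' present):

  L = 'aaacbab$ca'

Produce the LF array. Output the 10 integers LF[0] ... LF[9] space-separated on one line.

Char counts: '$':1, 'a':5, 'b':2, 'c':2
C (first-col start): C('$')=0, C('a')=1, C('b')=6, C('c')=8
L[0]='a': occ=0, LF[0]=C('a')+0=1+0=1
L[1]='a': occ=1, LF[1]=C('a')+1=1+1=2
L[2]='a': occ=2, LF[2]=C('a')+2=1+2=3
L[3]='c': occ=0, LF[3]=C('c')+0=8+0=8
L[4]='b': occ=0, LF[4]=C('b')+0=6+0=6
L[5]='a': occ=3, LF[5]=C('a')+3=1+3=4
L[6]='b': occ=1, LF[6]=C('b')+1=6+1=7
L[7]='$': occ=0, LF[7]=C('$')+0=0+0=0
L[8]='c': occ=1, LF[8]=C('c')+1=8+1=9
L[9]='a': occ=4, LF[9]=C('a')+4=1+4=5

Answer: 1 2 3 8 6 4 7 0 9 5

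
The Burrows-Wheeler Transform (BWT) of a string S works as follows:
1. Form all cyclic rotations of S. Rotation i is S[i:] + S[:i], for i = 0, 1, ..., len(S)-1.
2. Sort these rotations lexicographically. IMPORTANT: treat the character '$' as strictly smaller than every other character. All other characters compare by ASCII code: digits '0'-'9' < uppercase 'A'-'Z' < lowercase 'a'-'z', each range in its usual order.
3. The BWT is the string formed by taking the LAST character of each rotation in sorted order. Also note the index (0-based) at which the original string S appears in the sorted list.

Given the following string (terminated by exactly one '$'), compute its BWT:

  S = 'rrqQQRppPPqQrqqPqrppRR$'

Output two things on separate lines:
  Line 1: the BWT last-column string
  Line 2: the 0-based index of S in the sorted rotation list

All 23 rotations (rotation i = S[i:]+S[:i]):
  rot[0] = rrqQQRppPPqQrqqPqrppRR$
  rot[1] = rqQQRppPPqQrqqPqrppRR$r
  rot[2] = qQQRppPPqQrqqPqrppRR$rr
  rot[3] = QQRppPPqQrqqPqrppRR$rrq
  rot[4] = QRppPPqQrqqPqrppRR$rrqQ
  rot[5] = RppPPqQrqqPqrppRR$rrqQQ
  rot[6] = ppPPqQrqqPqrppRR$rrqQQR
  rot[7] = pPPqQrqqPqrppRR$rrqQQRp
  rot[8] = PPqQrqqPqrppRR$rrqQQRpp
  rot[9] = PqQrqqPqrppRR$rrqQQRppP
  rot[10] = qQrqqPqrppRR$rrqQQRppPP
  rot[11] = QrqqPqrppRR$rrqQQRppPPq
  rot[12] = rqqPqrppRR$rrqQQRppPPqQ
  rot[13] = qqPqrppRR$rrqQQRppPPqQr
  rot[14] = qPqrppRR$rrqQQRppPPqQrq
  rot[15] = PqrppRR$rrqQQRppPPqQrqq
  rot[16] = qrppRR$rrqQQRppPPqQrqqP
  rot[17] = rppRR$rrqQQRppPPqQrqqPq
  rot[18] = ppRR$rrqQQRppPPqQrqqPqr
  rot[19] = pRR$rrqQQRppPPqQrqqPqrp
  rot[20] = RR$rrqQQRppPPqQrqqPqrpp
  rot[21] = R$rrqQQRppPPqQrqqPqrppR
  rot[22] = $rrqQQRppPPqQrqqPqrppRR
Sorted (with $ < everything):
  sorted[0] = $rrqQQRppPPqQrqqPqrppRR  (last char: 'R')
  sorted[1] = PPqQrqqPqrppRR$rrqQQRpp  (last char: 'p')
  sorted[2] = PqQrqqPqrppRR$rrqQQRppP  (last char: 'P')
  sorted[3] = PqrppRR$rrqQQRppPPqQrqq  (last char: 'q')
  sorted[4] = QQRppPPqQrqqPqrppRR$rrq  (last char: 'q')
  sorted[5] = QRppPPqQrqqPqrppRR$rrqQ  (last char: 'Q')
  sorted[6] = QrqqPqrppRR$rrqQQRppPPq  (last char: 'q')
  sorted[7] = R$rrqQQRppPPqQrqqPqrppR  (last char: 'R')
  sorted[8] = RR$rrqQQRppPPqQrqqPqrpp  (last char: 'p')
  sorted[9] = RppPPqQrqqPqrppRR$rrqQQ  (last char: 'Q')
  sorted[10] = pPPqQrqqPqrppRR$rrqQQRp  (last char: 'p')
  sorted[11] = pRR$rrqQQRppPPqQrqqPqrp  (last char: 'p')
  sorted[12] = ppPPqQrqqPqrppRR$rrqQQR  (last char: 'R')
  sorted[13] = ppRR$rrqQQRppPPqQrqqPqr  (last char: 'r')
  sorted[14] = qPqrppRR$rrqQQRppPPqQrq  (last char: 'q')
  sorted[15] = qQQRppPPqQrqqPqrppRR$rr  (last char: 'r')
  sorted[16] = qQrqqPqrppRR$rrqQQRppPP  (last char: 'P')
  sorted[17] = qqPqrppRR$rrqQQRppPPqQr  (last char: 'r')
  sorted[18] = qrppRR$rrqQQRppPPqQrqqP  (last char: 'P')
  sorted[19] = rppRR$rrqQQRppPPqQrqqPq  (last char: 'q')
  sorted[20] = rqQQRppPPqQrqqPqrppRR$r  (last char: 'r')
  sorted[21] = rqqPqrppRR$rrqQQRppPPqQ  (last char: 'Q')
  sorted[22] = rrqQQRppPPqQrqqPqrppRR$  (last char: '$')
Last column: RpPqqQqRpQppRrqrPrPqrQ$
Original string S is at sorted index 22

Answer: RpPqqQqRpQppRrqrPrPqrQ$
22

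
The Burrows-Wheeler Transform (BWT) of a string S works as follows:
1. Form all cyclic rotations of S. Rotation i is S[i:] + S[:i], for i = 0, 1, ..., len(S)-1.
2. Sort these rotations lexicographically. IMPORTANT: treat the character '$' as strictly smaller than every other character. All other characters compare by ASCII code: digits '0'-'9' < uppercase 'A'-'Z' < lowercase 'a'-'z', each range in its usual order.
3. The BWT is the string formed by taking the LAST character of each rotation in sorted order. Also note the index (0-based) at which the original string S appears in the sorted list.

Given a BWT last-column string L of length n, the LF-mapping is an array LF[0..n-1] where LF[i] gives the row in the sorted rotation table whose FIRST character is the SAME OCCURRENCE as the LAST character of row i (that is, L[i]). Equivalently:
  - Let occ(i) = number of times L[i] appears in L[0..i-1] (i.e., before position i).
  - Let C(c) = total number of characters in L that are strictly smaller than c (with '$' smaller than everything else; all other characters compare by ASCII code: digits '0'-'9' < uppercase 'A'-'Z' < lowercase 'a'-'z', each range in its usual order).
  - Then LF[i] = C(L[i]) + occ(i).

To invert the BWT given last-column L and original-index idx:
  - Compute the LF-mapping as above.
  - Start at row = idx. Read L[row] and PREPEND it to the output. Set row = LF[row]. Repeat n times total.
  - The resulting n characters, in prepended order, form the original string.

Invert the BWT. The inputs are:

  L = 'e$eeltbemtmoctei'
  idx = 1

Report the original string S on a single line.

LF mapping: 3 0 4 5 9 13 1 6 10 14 11 12 2 15 7 8
Walk LF starting at row 1, prepending L[row]:
  step 1: row=1, L[1]='$', prepend. Next row=LF[1]=0
  step 2: row=0, L[0]='e', prepend. Next row=LF[0]=3
  step 3: row=3, L[3]='e', prepend. Next row=LF[3]=5
  step 4: row=5, L[5]='t', prepend. Next row=LF[5]=13
  step 5: row=13, L[13]='t', prepend. Next row=LF[13]=15
  step 6: row=15, L[15]='i', prepend. Next row=LF[15]=8
  step 7: row=8, L[8]='m', prepend. Next row=LF[8]=10
  step 8: row=10, L[10]='m', prepend. Next row=LF[10]=11
  step 9: row=11, L[11]='o', prepend. Next row=LF[11]=12
  step 10: row=12, L[12]='c', prepend. Next row=LF[12]=2
  step 11: row=2, L[2]='e', prepend. Next row=LF[2]=4
  step 12: row=4, L[4]='l', prepend. Next row=LF[4]=9
  step 13: row=9, L[9]='t', prepend. Next row=LF[9]=14
  step 14: row=14, L[14]='e', prepend. Next row=LF[14]=7
  step 15: row=7, L[7]='e', prepend. Next row=LF[7]=6
  step 16: row=6, L[6]='b', prepend. Next row=LF[6]=1
Reversed output: beetlecommittee$

Answer: beetlecommittee$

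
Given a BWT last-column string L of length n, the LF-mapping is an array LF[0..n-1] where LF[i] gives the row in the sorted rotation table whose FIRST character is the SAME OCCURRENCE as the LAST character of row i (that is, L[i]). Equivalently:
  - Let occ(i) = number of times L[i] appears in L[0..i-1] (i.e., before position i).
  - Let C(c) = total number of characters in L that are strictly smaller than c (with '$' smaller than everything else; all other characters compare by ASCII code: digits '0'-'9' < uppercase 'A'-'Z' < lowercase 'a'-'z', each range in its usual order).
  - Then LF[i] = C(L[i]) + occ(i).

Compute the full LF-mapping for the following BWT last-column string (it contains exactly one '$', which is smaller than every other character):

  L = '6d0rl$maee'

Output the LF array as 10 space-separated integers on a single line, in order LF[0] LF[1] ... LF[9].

Answer: 2 4 1 9 7 0 8 3 5 6

Derivation:
Char counts: '$':1, '0':1, '6':1, 'a':1, 'd':1, 'e':2, 'l':1, 'm':1, 'r':1
C (first-col start): C('$')=0, C('0')=1, C('6')=2, C('a')=3, C('d')=4, C('e')=5, C('l')=7, C('m')=8, C('r')=9
L[0]='6': occ=0, LF[0]=C('6')+0=2+0=2
L[1]='d': occ=0, LF[1]=C('d')+0=4+0=4
L[2]='0': occ=0, LF[2]=C('0')+0=1+0=1
L[3]='r': occ=0, LF[3]=C('r')+0=9+0=9
L[4]='l': occ=0, LF[4]=C('l')+0=7+0=7
L[5]='$': occ=0, LF[5]=C('$')+0=0+0=0
L[6]='m': occ=0, LF[6]=C('m')+0=8+0=8
L[7]='a': occ=0, LF[7]=C('a')+0=3+0=3
L[8]='e': occ=0, LF[8]=C('e')+0=5+0=5
L[9]='e': occ=1, LF[9]=C('e')+1=5+1=6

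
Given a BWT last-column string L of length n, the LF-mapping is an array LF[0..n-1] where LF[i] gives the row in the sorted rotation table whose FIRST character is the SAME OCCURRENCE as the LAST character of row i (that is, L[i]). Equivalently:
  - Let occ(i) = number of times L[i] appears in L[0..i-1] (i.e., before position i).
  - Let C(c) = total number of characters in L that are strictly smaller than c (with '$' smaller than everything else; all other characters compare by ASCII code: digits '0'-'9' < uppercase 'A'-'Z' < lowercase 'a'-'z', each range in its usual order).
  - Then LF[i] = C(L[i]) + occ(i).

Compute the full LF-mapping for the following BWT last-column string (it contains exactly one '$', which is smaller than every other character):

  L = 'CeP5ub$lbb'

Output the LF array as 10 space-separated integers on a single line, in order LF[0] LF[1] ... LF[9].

Char counts: '$':1, '5':1, 'C':1, 'P':1, 'b':3, 'e':1, 'l':1, 'u':1
C (first-col start): C('$')=0, C('5')=1, C('C')=2, C('P')=3, C('b')=4, C('e')=7, C('l')=8, C('u')=9
L[0]='C': occ=0, LF[0]=C('C')+0=2+0=2
L[1]='e': occ=0, LF[1]=C('e')+0=7+0=7
L[2]='P': occ=0, LF[2]=C('P')+0=3+0=3
L[3]='5': occ=0, LF[3]=C('5')+0=1+0=1
L[4]='u': occ=0, LF[4]=C('u')+0=9+0=9
L[5]='b': occ=0, LF[5]=C('b')+0=4+0=4
L[6]='$': occ=0, LF[6]=C('$')+0=0+0=0
L[7]='l': occ=0, LF[7]=C('l')+0=8+0=8
L[8]='b': occ=1, LF[8]=C('b')+1=4+1=5
L[9]='b': occ=2, LF[9]=C('b')+2=4+2=6

Answer: 2 7 3 1 9 4 0 8 5 6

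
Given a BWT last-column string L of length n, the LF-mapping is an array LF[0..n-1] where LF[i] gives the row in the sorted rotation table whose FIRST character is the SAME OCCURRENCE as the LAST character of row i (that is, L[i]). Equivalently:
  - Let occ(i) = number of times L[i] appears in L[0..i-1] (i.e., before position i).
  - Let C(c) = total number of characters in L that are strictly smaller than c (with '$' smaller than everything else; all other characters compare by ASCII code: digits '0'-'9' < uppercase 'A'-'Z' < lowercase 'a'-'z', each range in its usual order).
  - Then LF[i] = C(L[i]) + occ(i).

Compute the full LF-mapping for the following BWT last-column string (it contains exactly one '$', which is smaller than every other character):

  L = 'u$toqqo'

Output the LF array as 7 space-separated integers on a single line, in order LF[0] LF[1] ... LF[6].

Char counts: '$':1, 'o':2, 'q':2, 't':1, 'u':1
C (first-col start): C('$')=0, C('o')=1, C('q')=3, C('t')=5, C('u')=6
L[0]='u': occ=0, LF[0]=C('u')+0=6+0=6
L[1]='$': occ=0, LF[1]=C('$')+0=0+0=0
L[2]='t': occ=0, LF[2]=C('t')+0=5+0=5
L[3]='o': occ=0, LF[3]=C('o')+0=1+0=1
L[4]='q': occ=0, LF[4]=C('q')+0=3+0=3
L[5]='q': occ=1, LF[5]=C('q')+1=3+1=4
L[6]='o': occ=1, LF[6]=C('o')+1=1+1=2

Answer: 6 0 5 1 3 4 2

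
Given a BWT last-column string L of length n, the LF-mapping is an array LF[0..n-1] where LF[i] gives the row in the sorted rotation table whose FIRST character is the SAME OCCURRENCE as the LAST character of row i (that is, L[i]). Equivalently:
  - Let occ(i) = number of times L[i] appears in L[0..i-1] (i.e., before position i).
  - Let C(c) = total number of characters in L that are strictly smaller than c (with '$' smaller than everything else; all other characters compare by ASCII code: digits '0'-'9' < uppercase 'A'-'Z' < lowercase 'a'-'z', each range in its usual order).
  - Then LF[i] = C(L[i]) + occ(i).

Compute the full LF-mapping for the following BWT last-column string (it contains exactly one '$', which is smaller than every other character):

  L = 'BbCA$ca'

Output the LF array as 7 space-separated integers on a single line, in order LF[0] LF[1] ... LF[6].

Answer: 2 5 3 1 0 6 4

Derivation:
Char counts: '$':1, 'A':1, 'B':1, 'C':1, 'a':1, 'b':1, 'c':1
C (first-col start): C('$')=0, C('A')=1, C('B')=2, C('C')=3, C('a')=4, C('b')=5, C('c')=6
L[0]='B': occ=0, LF[0]=C('B')+0=2+0=2
L[1]='b': occ=0, LF[1]=C('b')+0=5+0=5
L[2]='C': occ=0, LF[2]=C('C')+0=3+0=3
L[3]='A': occ=0, LF[3]=C('A')+0=1+0=1
L[4]='$': occ=0, LF[4]=C('$')+0=0+0=0
L[5]='c': occ=0, LF[5]=C('c')+0=6+0=6
L[6]='a': occ=0, LF[6]=C('a')+0=4+0=4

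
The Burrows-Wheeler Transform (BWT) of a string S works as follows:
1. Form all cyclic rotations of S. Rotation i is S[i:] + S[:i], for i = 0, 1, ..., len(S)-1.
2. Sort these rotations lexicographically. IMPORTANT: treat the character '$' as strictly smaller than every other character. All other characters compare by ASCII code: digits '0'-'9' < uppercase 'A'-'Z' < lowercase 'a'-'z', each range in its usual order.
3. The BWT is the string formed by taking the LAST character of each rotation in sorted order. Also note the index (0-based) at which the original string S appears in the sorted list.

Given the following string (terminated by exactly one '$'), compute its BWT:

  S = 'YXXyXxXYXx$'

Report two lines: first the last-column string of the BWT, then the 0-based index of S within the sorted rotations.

All 11 rotations (rotation i = S[i:]+S[:i]):
  rot[0] = YXXyXxXYXx$
  rot[1] = XXyXxXYXx$Y
  rot[2] = XyXxXYXx$YX
  rot[3] = yXxXYXx$YXX
  rot[4] = XxXYXx$YXXy
  rot[5] = xXYXx$YXXyX
  rot[6] = XYXx$YXXyXx
  rot[7] = YXx$YXXyXxX
  rot[8] = Xx$YXXyXxXY
  rot[9] = x$YXXyXxXYX
  rot[10] = $YXXyXxXYXx
Sorted (with $ < everything):
  sorted[0] = $YXXyXxXYXx  (last char: 'x')
  sorted[1] = XXyXxXYXx$Y  (last char: 'Y')
  sorted[2] = XYXx$YXXyXx  (last char: 'x')
  sorted[3] = Xx$YXXyXxXY  (last char: 'Y')
  sorted[4] = XxXYXx$YXXy  (last char: 'y')
  sorted[5] = XyXxXYXx$YX  (last char: 'X')
  sorted[6] = YXXyXxXYXx$  (last char: '$')
  sorted[7] = YXx$YXXyXxX  (last char: 'X')
  sorted[8] = x$YXXyXxXYX  (last char: 'X')
  sorted[9] = xXYXx$YXXyX  (last char: 'X')
  sorted[10] = yXxXYXx$YXX  (last char: 'X')
Last column: xYxYyX$XXXX
Original string S is at sorted index 6

Answer: xYxYyX$XXXX
6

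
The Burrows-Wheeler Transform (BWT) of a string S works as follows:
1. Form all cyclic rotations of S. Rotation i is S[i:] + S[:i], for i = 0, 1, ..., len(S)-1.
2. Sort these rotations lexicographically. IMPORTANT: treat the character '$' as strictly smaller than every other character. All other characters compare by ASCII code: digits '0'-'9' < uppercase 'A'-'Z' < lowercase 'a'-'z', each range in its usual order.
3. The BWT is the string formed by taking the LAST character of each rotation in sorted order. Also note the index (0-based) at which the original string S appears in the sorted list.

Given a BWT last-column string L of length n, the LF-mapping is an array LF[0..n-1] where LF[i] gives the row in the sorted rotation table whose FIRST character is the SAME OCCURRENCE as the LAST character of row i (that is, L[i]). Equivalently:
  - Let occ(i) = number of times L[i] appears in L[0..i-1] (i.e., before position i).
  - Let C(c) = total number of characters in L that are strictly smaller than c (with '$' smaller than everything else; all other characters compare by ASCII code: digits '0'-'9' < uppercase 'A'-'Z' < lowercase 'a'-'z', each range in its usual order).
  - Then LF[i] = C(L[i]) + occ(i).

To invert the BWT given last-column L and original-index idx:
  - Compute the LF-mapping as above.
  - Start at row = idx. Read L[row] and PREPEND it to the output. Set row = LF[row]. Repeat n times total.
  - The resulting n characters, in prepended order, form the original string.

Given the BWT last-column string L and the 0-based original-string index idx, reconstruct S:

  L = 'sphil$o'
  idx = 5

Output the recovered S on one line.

Answer: philos$

Derivation:
LF mapping: 6 5 1 2 3 0 4
Walk LF starting at row 5, prepending L[row]:
  step 1: row=5, L[5]='$', prepend. Next row=LF[5]=0
  step 2: row=0, L[0]='s', prepend. Next row=LF[0]=6
  step 3: row=6, L[6]='o', prepend. Next row=LF[6]=4
  step 4: row=4, L[4]='l', prepend. Next row=LF[4]=3
  step 5: row=3, L[3]='i', prepend. Next row=LF[3]=2
  step 6: row=2, L[2]='h', prepend. Next row=LF[2]=1
  step 7: row=1, L[1]='p', prepend. Next row=LF[1]=5
Reversed output: philos$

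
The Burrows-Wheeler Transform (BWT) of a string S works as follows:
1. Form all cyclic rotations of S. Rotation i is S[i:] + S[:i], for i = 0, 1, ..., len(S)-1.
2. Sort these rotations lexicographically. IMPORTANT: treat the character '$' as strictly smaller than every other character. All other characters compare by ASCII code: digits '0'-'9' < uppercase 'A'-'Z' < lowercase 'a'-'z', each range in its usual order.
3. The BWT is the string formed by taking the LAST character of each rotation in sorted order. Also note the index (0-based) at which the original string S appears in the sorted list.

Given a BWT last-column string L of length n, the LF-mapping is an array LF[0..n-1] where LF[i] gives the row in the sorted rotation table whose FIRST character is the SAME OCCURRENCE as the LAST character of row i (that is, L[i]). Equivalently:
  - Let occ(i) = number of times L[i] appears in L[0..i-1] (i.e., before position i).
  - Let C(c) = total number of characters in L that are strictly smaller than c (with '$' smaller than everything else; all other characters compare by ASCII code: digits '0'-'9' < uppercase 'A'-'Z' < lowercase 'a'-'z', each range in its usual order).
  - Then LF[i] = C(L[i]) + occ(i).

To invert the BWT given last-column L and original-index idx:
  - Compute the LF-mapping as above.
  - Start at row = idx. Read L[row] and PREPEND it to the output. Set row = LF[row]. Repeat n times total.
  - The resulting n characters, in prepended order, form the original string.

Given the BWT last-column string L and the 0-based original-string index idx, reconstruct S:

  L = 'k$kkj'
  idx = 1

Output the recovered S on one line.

LF mapping: 2 0 3 4 1
Walk LF starting at row 1, prepending L[row]:
  step 1: row=1, L[1]='$', prepend. Next row=LF[1]=0
  step 2: row=0, L[0]='k', prepend. Next row=LF[0]=2
  step 3: row=2, L[2]='k', prepend. Next row=LF[2]=3
  step 4: row=3, L[3]='k', prepend. Next row=LF[3]=4
  step 5: row=4, L[4]='j', prepend. Next row=LF[4]=1
Reversed output: jkkk$

Answer: jkkk$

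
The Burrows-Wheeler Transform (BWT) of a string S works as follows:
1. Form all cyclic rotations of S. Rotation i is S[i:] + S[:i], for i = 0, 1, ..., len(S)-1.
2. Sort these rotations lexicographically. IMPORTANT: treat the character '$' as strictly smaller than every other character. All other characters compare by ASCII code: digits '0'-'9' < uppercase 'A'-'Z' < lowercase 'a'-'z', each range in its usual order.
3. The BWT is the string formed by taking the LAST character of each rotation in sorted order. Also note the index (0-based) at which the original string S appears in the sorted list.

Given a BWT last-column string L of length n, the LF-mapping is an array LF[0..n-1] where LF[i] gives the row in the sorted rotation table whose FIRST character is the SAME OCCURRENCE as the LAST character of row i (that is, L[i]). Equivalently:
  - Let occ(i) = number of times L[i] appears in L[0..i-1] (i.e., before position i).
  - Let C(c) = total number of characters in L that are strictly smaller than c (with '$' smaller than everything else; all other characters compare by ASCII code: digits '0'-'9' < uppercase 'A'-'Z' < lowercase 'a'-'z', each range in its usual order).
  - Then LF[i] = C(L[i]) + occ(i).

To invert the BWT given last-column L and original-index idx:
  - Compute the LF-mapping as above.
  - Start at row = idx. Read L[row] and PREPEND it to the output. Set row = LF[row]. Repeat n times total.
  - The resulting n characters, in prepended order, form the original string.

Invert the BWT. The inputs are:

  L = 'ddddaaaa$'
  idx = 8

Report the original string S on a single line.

LF mapping: 5 6 7 8 1 2 3 4 0
Walk LF starting at row 8, prepending L[row]:
  step 1: row=8, L[8]='$', prepend. Next row=LF[8]=0
  step 2: row=0, L[0]='d', prepend. Next row=LF[0]=5
  step 3: row=5, L[5]='a', prepend. Next row=LF[5]=2
  step 4: row=2, L[2]='d', prepend. Next row=LF[2]=7
  step 5: row=7, L[7]='a', prepend. Next row=LF[7]=4
  step 6: row=4, L[4]='a', prepend. Next row=LF[4]=1
  step 7: row=1, L[1]='d', prepend. Next row=LF[1]=6
  step 8: row=6, L[6]='a', prepend. Next row=LF[6]=3
  step 9: row=3, L[3]='d', prepend. Next row=LF[3]=8
Reversed output: dadaadad$

Answer: dadaadad$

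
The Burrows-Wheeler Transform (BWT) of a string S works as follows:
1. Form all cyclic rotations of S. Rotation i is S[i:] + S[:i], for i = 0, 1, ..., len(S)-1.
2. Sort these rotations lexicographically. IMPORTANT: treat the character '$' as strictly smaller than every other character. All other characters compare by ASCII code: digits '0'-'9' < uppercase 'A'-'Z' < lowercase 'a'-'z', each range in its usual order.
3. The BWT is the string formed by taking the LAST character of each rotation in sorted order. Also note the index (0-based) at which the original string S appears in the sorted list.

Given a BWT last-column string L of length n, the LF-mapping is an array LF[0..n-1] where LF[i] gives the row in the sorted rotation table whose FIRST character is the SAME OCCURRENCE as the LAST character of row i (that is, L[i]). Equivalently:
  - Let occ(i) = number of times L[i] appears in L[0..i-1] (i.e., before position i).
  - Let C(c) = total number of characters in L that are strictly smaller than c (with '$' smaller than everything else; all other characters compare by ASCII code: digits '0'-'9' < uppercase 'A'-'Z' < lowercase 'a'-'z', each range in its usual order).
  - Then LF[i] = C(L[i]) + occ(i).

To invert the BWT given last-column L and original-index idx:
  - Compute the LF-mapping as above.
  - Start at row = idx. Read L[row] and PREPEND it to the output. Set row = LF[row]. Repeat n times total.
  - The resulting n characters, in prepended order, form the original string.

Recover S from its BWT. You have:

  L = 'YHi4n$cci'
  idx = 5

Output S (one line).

Answer: cinciH4Y$

Derivation:
LF mapping: 3 2 6 1 8 0 4 5 7
Walk LF starting at row 5, prepending L[row]:
  step 1: row=5, L[5]='$', prepend. Next row=LF[5]=0
  step 2: row=0, L[0]='Y', prepend. Next row=LF[0]=3
  step 3: row=3, L[3]='4', prepend. Next row=LF[3]=1
  step 4: row=1, L[1]='H', prepend. Next row=LF[1]=2
  step 5: row=2, L[2]='i', prepend. Next row=LF[2]=6
  step 6: row=6, L[6]='c', prepend. Next row=LF[6]=4
  step 7: row=4, L[4]='n', prepend. Next row=LF[4]=8
  step 8: row=8, L[8]='i', prepend. Next row=LF[8]=7
  step 9: row=7, L[7]='c', prepend. Next row=LF[7]=5
Reversed output: cinciH4Y$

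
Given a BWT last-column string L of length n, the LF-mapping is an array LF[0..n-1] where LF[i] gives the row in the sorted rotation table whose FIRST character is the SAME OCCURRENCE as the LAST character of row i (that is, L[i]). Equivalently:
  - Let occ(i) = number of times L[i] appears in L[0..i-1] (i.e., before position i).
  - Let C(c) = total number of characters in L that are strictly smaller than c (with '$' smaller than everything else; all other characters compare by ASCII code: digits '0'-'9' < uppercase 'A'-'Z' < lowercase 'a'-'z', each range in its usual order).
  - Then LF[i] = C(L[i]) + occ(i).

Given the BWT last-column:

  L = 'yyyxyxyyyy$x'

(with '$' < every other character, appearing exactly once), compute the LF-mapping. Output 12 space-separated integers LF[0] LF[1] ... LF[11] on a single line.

Char counts: '$':1, 'x':3, 'y':8
C (first-col start): C('$')=0, C('x')=1, C('y')=4
L[0]='y': occ=0, LF[0]=C('y')+0=4+0=4
L[1]='y': occ=1, LF[1]=C('y')+1=4+1=5
L[2]='y': occ=2, LF[2]=C('y')+2=4+2=6
L[3]='x': occ=0, LF[3]=C('x')+0=1+0=1
L[4]='y': occ=3, LF[4]=C('y')+3=4+3=7
L[5]='x': occ=1, LF[5]=C('x')+1=1+1=2
L[6]='y': occ=4, LF[6]=C('y')+4=4+4=8
L[7]='y': occ=5, LF[7]=C('y')+5=4+5=9
L[8]='y': occ=6, LF[8]=C('y')+6=4+6=10
L[9]='y': occ=7, LF[9]=C('y')+7=4+7=11
L[10]='$': occ=0, LF[10]=C('$')+0=0+0=0
L[11]='x': occ=2, LF[11]=C('x')+2=1+2=3

Answer: 4 5 6 1 7 2 8 9 10 11 0 3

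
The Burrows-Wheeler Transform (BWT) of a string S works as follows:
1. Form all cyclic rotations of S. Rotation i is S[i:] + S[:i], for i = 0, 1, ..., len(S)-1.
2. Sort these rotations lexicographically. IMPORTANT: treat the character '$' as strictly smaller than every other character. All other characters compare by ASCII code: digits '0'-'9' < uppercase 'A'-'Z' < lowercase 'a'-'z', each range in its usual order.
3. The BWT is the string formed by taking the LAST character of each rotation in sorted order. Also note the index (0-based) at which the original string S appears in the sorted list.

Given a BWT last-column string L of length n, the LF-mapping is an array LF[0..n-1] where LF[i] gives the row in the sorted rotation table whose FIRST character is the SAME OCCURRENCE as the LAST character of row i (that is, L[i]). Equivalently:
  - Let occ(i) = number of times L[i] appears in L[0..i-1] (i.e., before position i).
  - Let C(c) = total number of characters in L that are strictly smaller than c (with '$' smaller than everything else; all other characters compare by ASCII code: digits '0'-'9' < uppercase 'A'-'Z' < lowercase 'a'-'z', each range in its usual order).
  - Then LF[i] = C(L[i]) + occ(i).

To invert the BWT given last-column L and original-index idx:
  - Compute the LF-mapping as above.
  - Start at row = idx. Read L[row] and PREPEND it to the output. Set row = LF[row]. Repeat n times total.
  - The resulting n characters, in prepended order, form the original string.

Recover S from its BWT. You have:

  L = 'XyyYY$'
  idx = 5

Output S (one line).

LF mapping: 1 4 5 2 3 0
Walk LF starting at row 5, prepending L[row]:
  step 1: row=5, L[5]='$', prepend. Next row=LF[5]=0
  step 2: row=0, L[0]='X', prepend. Next row=LF[0]=1
  step 3: row=1, L[1]='y', prepend. Next row=LF[1]=4
  step 4: row=4, L[4]='Y', prepend. Next row=LF[4]=3
  step 5: row=3, L[3]='Y', prepend. Next row=LF[3]=2
  step 6: row=2, L[2]='y', prepend. Next row=LF[2]=5
Reversed output: yYYyX$

Answer: yYYyX$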